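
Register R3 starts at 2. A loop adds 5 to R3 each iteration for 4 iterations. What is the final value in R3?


Starting value: R3 = 2
  Iter 1: R3 = 2 + 5 = 7
  Iter 2: R3 = 7 + 5 = 12
  Iter 3: R3 = 12 + 5 = 17
  Iter 4: R3 = 17 + 5 = 22
Final: R3 = 22

22


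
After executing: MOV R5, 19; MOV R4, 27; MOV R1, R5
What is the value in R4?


Register state trace:
  MOV R5, 19  → R5 = 19
  MOV R4, 27  → R4 = 27
  MOV R1, R5  → R1 = 19
Final: R4 = 27

27


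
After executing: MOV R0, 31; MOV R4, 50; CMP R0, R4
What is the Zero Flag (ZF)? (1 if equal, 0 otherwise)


Register state trace:
  MOV R0, 31  → R0 = 31
  MOV R4, 50  → R4 = 50
  CMP R0, R4  → computes 31 - 50 = -19
  Result is nonzero, so values are not equal
ZF = 0

0


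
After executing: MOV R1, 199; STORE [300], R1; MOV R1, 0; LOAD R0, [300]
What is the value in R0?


Register and memory trace:
  MOV R1, 199  → R1 = 199
  STORE [300], R1  → mem[300] = 199
  MOV R1, 0  → R1 = 0
  LOAD R0, [300]  → R0 = mem[300] = 199
Final: R0 = 199

199


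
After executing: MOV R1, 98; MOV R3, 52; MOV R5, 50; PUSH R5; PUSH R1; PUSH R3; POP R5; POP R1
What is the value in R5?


Stack trace (top is rightmost):
  MOV R1, 98  → R1 = 98
  MOV R3, 52  → R3 = 52
  MOV R5, 50  → R5 = 50
  PUSH R5  → stack: [50]
  PUSH R1  → stack: [50, 98]
  PUSH R3  → stack: [50, 98, 52]
  POP R5  → R5 = 52, stack: [50, 98]
  POP R1  → R1 = 98, stack: [50]
Final: R5 = 52

52


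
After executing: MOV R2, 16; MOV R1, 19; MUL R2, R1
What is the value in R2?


Register state trace:
  MOV R2, 16  → R2 = 16
  MOV R1, 19  → R1 = 19
  MUL R2, R1  → R2 = 16 * 19 = 304
Final: R2 = 304

304


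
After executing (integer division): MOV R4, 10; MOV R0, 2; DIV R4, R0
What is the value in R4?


Register state trace:
  MOV R4, 10  → R4 = 10
  MOV R0, 2  → R0 = 2
  DIV R4, R0  → R4 = 10 // 2 = 5
Final: R4 = 5

5


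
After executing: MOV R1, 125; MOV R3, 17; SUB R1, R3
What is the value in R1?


Register state trace:
  MOV R1, 125  → R1 = 125
  MOV R3, 17  → R3 = 17
  SUB R1, R3  → R1 = 125 - 17 = 108
Final: R1 = 108

108


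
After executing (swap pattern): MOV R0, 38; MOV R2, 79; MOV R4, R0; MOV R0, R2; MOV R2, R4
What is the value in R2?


Register state trace (swap pattern):
  MOV R0, 38  → R0 = 38
  MOV R2, 79  → R2 = 79
  MOV R4, R0  → R4 = 38  (save R0)
  MOV R0, R2  → R0 = 79  (R0 gets R2's value)
  MOV R2, R4  → R2 = 38  (R2 gets saved value)
Final: R2 = 38

38


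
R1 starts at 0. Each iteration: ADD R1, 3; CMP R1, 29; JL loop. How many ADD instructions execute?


Loop trace (R1 starts at 0, target 29, step 3):
  ADD #1: R1 = 0 + 3 = 3  → 3 < 29, loop
  ADD #2: R1 = 3 + 3 = 6  → 6 < 29, loop
  ADD #3: R1 = 6 + 3 = 9  → 9 < 29, loop
  ADD #4: R1 = 9 + 3 = 12  → 12 < 29, loop
  ADD #5: R1 = 12 + 3 = 15  → 15 < 29, loop
  ADD #6: R1 = 15 + 3 = 18  → 18 < 29, loop
  ADD #7: R1 = 18 + 3 = 21  → 21 < 29, loop
  ADD #8: R1 = 21 + 3 = 24  → 24 < 29, loop
  ADD #9: R1 = 24 + 3 = 27  → 27 < 29, loop
  ADD #10: R1 = 27 + 3 = 30  → 30 >= 29, exit
Total ADD instructions: 10

10


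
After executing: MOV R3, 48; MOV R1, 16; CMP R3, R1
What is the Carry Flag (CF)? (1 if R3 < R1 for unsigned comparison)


Register state trace:
  MOV R3, 48  → R3 = 48
  MOV R1, 16  → R1 = 16
  CMP R3, R1  → unsigned 48 - 16: no borrow
  48 >= 16, so CF = 0
CF = 0

0


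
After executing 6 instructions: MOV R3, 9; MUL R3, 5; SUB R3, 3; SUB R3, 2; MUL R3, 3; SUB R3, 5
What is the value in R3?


Register state trace:
  MOV R3, 9  → R3 = 9
  MUL R3, 5  → R3 = 9 * 5 = 45
  SUB R3, 3  → R3 = 45 - 3 = 42
  SUB R3, 2  → R3 = 42 - 2 = 40
  MUL R3, 3  → R3 = 40 * 3 = 120
  SUB R3, 5  → R3 = 120 - 5 = 115
Final: R3 = 115

115


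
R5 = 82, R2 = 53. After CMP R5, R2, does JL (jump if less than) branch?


Trace:
  R5 = 82, R2 = 53
  CMP R5, R2  → compares 82 vs 53
  JL checks: is 82 less than 53?
  82 > 53, so condition is false
Branch taken: No

No


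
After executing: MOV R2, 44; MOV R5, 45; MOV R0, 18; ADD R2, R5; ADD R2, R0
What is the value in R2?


Register state trace:
  MOV R2, 44  → R2 = 44
  MOV R5, 45  → R5 = 45
  MOV R0, 18  → R0 = 18
  ADD R2, R5  → R2 = 44 + 45 = 89
  ADD R2, R0  → R2 = 89 + 18 = 107
Final: R2 = 107

107


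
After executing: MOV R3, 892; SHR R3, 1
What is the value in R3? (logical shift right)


Register state trace:
  MOV R3, 892  → R3 = 892
  SHR R3, 1  → R3 = 892 >> 1 = 892 // 2^1 = 446
Final: R3 = 446

446


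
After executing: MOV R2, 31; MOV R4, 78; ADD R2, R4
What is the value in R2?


Register state trace:
  MOV R2, 31  → R2 = 31
  MOV R4, 78  → R4 = 78
  ADD R2, R4  → R2 = 31 + 78 = 109
Final: R2 = 109

109


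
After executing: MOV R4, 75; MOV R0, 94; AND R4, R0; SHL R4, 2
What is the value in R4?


Register state trace:
  MOV R4, 75  → R4 = 75 (0b01001011)
  MOV R0, 94  → R0 = 94 (0b01011110)
  AND R4, R0  → R4 = 75 AND 94 = 74 (0b01001010)
  SHL R4, 2  → R4 = 74 << 2 = 296
Final: R4 = 296

296


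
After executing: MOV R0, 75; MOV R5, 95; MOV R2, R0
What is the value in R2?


Register state trace:
  MOV R0, 75  → R0 = 75
  MOV R5, 95  → R5 = 95
  MOV R2, R0  → R2 = 75
Final: R2 = 75

75


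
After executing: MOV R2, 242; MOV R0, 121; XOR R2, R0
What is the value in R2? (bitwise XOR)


Register state trace:
  MOV R2, 242  → R2 = 242 (0b11110010)
  MOV R0, 121  → R0 = 121 (0b01111001)
  XOR R2, R0  → R2 = 242 XOR 121 = 139 (0b10001011)
Final: R2 = 139

139


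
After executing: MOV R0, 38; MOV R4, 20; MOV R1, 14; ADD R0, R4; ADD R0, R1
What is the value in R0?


Register state trace:
  MOV R0, 38  → R0 = 38
  MOV R4, 20  → R4 = 20
  MOV R1, 14  → R1 = 14
  ADD R0, R4  → R0 = 38 + 20 = 58
  ADD R0, R1  → R0 = 58 + 14 = 72
Final: R0 = 72

72


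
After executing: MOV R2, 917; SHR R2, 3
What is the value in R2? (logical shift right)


Register state trace:
  MOV R2, 917  → R2 = 917
  SHR R2, 3  → R2 = 917 >> 3 = 917 // 2^3 = 114
Final: R2 = 114

114


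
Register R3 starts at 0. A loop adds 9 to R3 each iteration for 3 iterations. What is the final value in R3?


Starting value: R3 = 0
  Iter 1: R3 = 0 + 9 = 9
  Iter 2: R3 = 9 + 9 = 18
  Iter 3: R3 = 18 + 9 = 27
Final: R3 = 27

27


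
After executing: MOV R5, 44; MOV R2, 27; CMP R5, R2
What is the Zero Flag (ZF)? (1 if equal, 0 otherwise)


Register state trace:
  MOV R5, 44  → R5 = 44
  MOV R2, 27  → R2 = 27
  CMP R5, R2  → computes 44 - 27 = 17
  Result is nonzero, so values are not equal
ZF = 0

0


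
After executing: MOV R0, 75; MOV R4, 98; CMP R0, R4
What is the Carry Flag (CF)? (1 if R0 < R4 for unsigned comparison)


Register state trace:
  MOV R0, 75  → R0 = 75
  MOV R4, 98  → R4 = 98
  CMP R0, R4  → unsigned 75 - 98: borrow occurs
  75 < 98, so CF = 1
CF = 1

1


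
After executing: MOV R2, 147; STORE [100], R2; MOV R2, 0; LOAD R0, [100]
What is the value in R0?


Register and memory trace:
  MOV R2, 147  → R2 = 147
  STORE [100], R2  → mem[100] = 147
  MOV R2, 0  → R2 = 0
  LOAD R0, [100]  → R0 = mem[100] = 147
Final: R0 = 147

147


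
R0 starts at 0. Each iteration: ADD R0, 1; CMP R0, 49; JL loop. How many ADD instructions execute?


Loop trace (R0 starts at 0, target 49, step 1):
  ADD #1: R0 = 0 + 1 = 1  → 1 < 49, loop
  ADD #2: R0 = 1 + 1 = 2  → 2 < 49, loop
  ADD #3: R0 = 2 + 1 = 3  → 3 < 49, loop
  ADD #4: R0 = 3 + 1 = 4  → 4 < 49, loop
  ADD #5: R0 = 4 + 1 = 5  → 5 < 49, loop
  ADD #6: R0 = 5 + 1 = 6  → 6 < 49, loop
  ADD #7: R0 = 6 + 1 = 7  → 7 < 49, loop
  ADD #8: R0 = 7 + 1 = 8  → 8 < 49, loop
  ADD #9: R0 = 8 + 1 = 9  → 9 < 49, loop
  ADD #10: R0 = 9 + 1 = 10  → 10 < 49, loop
  ADD #11: R0 = 10 + 1 = 11  → 11 < 49, loop
  ADD #12: R0 = 11 + 1 = 12  → 12 < 49, loop
  ADD #13: R0 = 12 + 1 = 13  → 13 < 49, loop
  ADD #14: R0 = 13 + 1 = 14  → 14 < 49, loop
  ADD #15: R0 = 14 + 1 = 15  → 15 < 49, loop
  ADD #16: R0 = 15 + 1 = 16  → 16 < 49, loop
  ADD #17: R0 = 16 + 1 = 17  → 17 < 49, loop
  ADD #18: R0 = 17 + 1 = 18  → 18 < 49, loop
  ADD #19: R0 = 18 + 1 = 19  → 19 < 49, loop
  ADD #20: R0 = 19 + 1 = 20  → 20 < 49, loop
  ADD #21: R0 = 20 + 1 = 21  → 21 < 49, loop
  ADD #22: R0 = 21 + 1 = 22  → 22 < 49, loop
  ADD #23: R0 = 22 + 1 = 23  → 23 < 49, loop
  ADD #24: R0 = 23 + 1 = 24  → 24 < 49, loop
  ADD #25: R0 = 24 + 1 = 25  → 25 < 49, loop
  ADD #26: R0 = 25 + 1 = 26  → 26 < 49, loop
  ADD #27: R0 = 26 + 1 = 27  → 27 < 49, loop
  ADD #28: R0 = 27 + 1 = 28  → 28 < 49, loop
  ADD #29: R0 = 28 + 1 = 29  → 29 < 49, loop
  ADD #30: R0 = 29 + 1 = 30  → 30 < 49, loop
  ADD #31: R0 = 30 + 1 = 31  → 31 < 49, loop
  ADD #32: R0 = 31 + 1 = 32  → 32 < 49, loop
  ADD #33: R0 = 32 + 1 = 33  → 33 < 49, loop
  ADD #34: R0 = 33 + 1 = 34  → 34 < 49, loop
  ADD #35: R0 = 34 + 1 = 35  → 35 < 49, loop
  ADD #36: R0 = 35 + 1 = 36  → 36 < 49, loop
  ADD #37: R0 = 36 + 1 = 37  → 37 < 49, loop
  ADD #38: R0 = 37 + 1 = 38  → 38 < 49, loop
  ADD #39: R0 = 38 + 1 = 39  → 39 < 49, loop
  ADD #40: R0 = 39 + 1 = 40  → 40 < 49, loop
  ADD #41: R0 = 40 + 1 = 41  → 41 < 49, loop
  ADD #42: R0 = 41 + 1 = 42  → 42 < 49, loop
  ADD #43: R0 = 42 + 1 = 43  → 43 < 49, loop
  ADD #44: R0 = 43 + 1 = 44  → 44 < 49, loop
  ADD #45: R0 = 44 + 1 = 45  → 45 < 49, loop
  ADD #46: R0 = 45 + 1 = 46  → 46 < 49, loop
  ADD #47: R0 = 46 + 1 = 47  → 47 < 49, loop
  ADD #48: R0 = 47 + 1 = 48  → 48 < 49, loop
  ADD #49: R0 = 48 + 1 = 49  → 49 >= 49, exit
Total ADD instructions: 49

49


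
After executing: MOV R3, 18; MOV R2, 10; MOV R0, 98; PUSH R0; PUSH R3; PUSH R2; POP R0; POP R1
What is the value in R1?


Stack trace (top is rightmost):
  MOV R3, 18  → R3 = 18
  MOV R2, 10  → R2 = 10
  MOV R0, 98  → R0 = 98
  PUSH R0  → stack: [98]
  PUSH R3  → stack: [98, 18]
  PUSH R2  → stack: [98, 18, 10]
  POP R0  → R0 = 10, stack: [98, 18]
  POP R1  → R1 = 18, stack: [98]
Final: R1 = 18

18


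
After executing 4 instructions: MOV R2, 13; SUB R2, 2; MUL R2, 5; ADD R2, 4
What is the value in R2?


Register state trace:
  MOV R2, 13  → R2 = 13
  SUB R2, 2  → R2 = 13 - 2 = 11
  MUL R2, 5  → R2 = 11 * 5 = 55
  ADD R2, 4  → R2 = 55 + 4 = 59
Final: R2 = 59

59


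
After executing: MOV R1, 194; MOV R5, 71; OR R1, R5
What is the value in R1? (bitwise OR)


Register state trace:
  MOV R1, 194  → R1 = 194 (0b11000010)
  MOV R5, 71  → R5 = 71 (0b01000111)
  OR R1, R5   → R1 = 194 OR 71 = 199 (0b11000111)
Final: R1 = 199

199


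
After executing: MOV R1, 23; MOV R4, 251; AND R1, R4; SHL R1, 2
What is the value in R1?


Register state trace:
  MOV R1, 23  → R1 = 23 (0b00010111)
  MOV R4, 251  → R4 = 251 (0b11111011)
  AND R1, R4  → R1 = 23 AND 251 = 19 (0b00010011)
  SHL R1, 2  → R1 = 19 << 2 = 76
Final: R1 = 76

76


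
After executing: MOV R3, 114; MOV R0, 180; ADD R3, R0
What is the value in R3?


Register state trace:
  MOV R3, 114  → R3 = 114
  MOV R0, 180  → R0 = 180
  ADD R3, R0  → R3 = 114 + 180 = 294
Final: R3 = 294

294


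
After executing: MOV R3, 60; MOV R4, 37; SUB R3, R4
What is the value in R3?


Register state trace:
  MOV R3, 60  → R3 = 60
  MOV R4, 37  → R4 = 37
  SUB R3, R4  → R3 = 60 - 37 = 23
Final: R3 = 23

23


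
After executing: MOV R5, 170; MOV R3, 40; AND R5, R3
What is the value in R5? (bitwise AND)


Register state trace:
  MOV R5, 170  → R5 = 170 (0b10101010)
  MOV R3, 40  → R3 = 40 (0b00101000)
  AND R5, R3  → R5 = 170 AND 40 = 40 (0b00101000)
Final: R5 = 40

40


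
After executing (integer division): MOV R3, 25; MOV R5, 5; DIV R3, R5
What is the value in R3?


Register state trace:
  MOV R3, 25  → R3 = 25
  MOV R5, 5  → R5 = 5
  DIV R3, R5  → R3 = 25 // 5 = 5
Final: R3 = 5

5


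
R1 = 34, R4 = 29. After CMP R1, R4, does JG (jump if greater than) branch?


Trace:
  R1 = 34, R4 = 29
  CMP R1, R4  → compares 34 vs 29
  JG checks: is 34 greater than 29?
  34 > 29, so condition is true
Branch taken: Yes

Yes


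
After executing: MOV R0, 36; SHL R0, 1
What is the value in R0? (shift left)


Register state trace:
  MOV R0, 36  → R0 = 36
  SHL R0, 1  → R0 = 36 << 1 = 36 * 2^1 = 72
Final: R0 = 72

72


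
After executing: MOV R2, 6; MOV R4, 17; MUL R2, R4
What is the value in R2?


Register state trace:
  MOV R2, 6  → R2 = 6
  MOV R4, 17  → R4 = 17
  MUL R2, R4  → R2 = 6 * 17 = 102
Final: R2 = 102

102


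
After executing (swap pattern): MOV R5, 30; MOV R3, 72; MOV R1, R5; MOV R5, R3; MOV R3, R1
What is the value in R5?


Register state trace (swap pattern):
  MOV R5, 30  → R5 = 30
  MOV R3, 72  → R3 = 72
  MOV R1, R5  → R1 = 30  (save R5)
  MOV R5, R3  → R5 = 72  (R5 gets R3's value)
  MOV R3, R1  → R3 = 30  (R3 gets saved value)
Final: R5 = 72

72


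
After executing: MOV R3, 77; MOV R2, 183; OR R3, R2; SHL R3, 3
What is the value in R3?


Register state trace:
  MOV R3, 77  → R3 = 77 (0b01001101)
  MOV R2, 183  → R2 = 183 (0b10110111)
  OR R3, R2  → R3 = 77 OR 183 = 255 (0b11111111)
  SHL R3, 3  → R3 = 255 << 3 = 2040
Final: R3 = 2040

2040


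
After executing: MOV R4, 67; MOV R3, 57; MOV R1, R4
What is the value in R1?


Register state trace:
  MOV R4, 67  → R4 = 67
  MOV R3, 57  → R3 = 57
  MOV R1, R4  → R1 = 67
Final: R1 = 67

67


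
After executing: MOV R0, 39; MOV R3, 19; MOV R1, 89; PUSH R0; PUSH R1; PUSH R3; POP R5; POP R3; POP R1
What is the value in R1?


Stack trace (top is rightmost):
  MOV R0, 39  → R0 = 39
  MOV R3, 19  → R3 = 19
  MOV R1, 89  → R1 = 89
  PUSH R0  → stack: [39]
  PUSH R1  → stack: [39, 89]
  PUSH R3  → stack: [39, 89, 19]
  POP R5  → R5 = 19, stack: [39, 89]
  POP R3  → R3 = 89, stack: [39]
  POP R1  → R1 = 39, stack: []
Final: R1 = 39

39


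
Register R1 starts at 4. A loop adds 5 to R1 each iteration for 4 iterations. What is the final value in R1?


Starting value: R1 = 4
  Iter 1: R1 = 4 + 5 = 9
  Iter 2: R1 = 9 + 5 = 14
  Iter 3: R1 = 14 + 5 = 19
  Iter 4: R1 = 19 + 5 = 24
Final: R1 = 24

24


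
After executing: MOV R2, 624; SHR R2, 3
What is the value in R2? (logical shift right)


Register state trace:
  MOV R2, 624  → R2 = 624
  SHR R2, 3  → R2 = 624 >> 3 = 624 // 2^3 = 78
Final: R2 = 78

78


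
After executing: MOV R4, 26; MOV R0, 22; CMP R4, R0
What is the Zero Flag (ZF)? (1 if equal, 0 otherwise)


Register state trace:
  MOV R4, 26  → R4 = 26
  MOV R0, 22  → R0 = 22
  CMP R4, R0  → computes 26 - 22 = 4
  Result is nonzero, so values are not equal
ZF = 0

0


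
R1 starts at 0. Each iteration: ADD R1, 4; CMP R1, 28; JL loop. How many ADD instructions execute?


Loop trace (R1 starts at 0, target 28, step 4):
  ADD #1: R1 = 0 + 4 = 4  → 4 < 28, loop
  ADD #2: R1 = 4 + 4 = 8  → 8 < 28, loop
  ADD #3: R1 = 8 + 4 = 12  → 12 < 28, loop
  ADD #4: R1 = 12 + 4 = 16  → 16 < 28, loop
  ADD #5: R1 = 16 + 4 = 20  → 20 < 28, loop
  ADD #6: R1 = 20 + 4 = 24  → 24 < 28, loop
  ADD #7: R1 = 24 + 4 = 28  → 28 >= 28, exit
Total ADD instructions: 7

7


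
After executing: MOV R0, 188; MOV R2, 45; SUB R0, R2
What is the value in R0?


Register state trace:
  MOV R0, 188  → R0 = 188
  MOV R2, 45  → R2 = 45
  SUB R0, R2  → R0 = 188 - 45 = 143
Final: R0 = 143

143


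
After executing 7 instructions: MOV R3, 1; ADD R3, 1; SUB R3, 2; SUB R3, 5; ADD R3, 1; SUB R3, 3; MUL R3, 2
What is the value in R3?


Register state trace:
  MOV R3, 1  → R3 = 1
  ADD R3, 1  → R3 = 1 + 1 = 2
  SUB R3, 2  → R3 = 2 - 2 = 0
  SUB R3, 5  → R3 = 0 - 5 = -5
  ADD R3, 1  → R3 = -5 + 1 = -4
  SUB R3, 3  → R3 = -4 - 3 = -7
  MUL R3, 2  → R3 = -7 * 2 = -14
Final: R3 = -14

-14


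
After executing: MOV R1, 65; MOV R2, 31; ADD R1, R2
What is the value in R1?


Register state trace:
  MOV R1, 65  → R1 = 65
  MOV R2, 31  → R2 = 31
  ADD R1, R2  → R1 = 65 + 31 = 96
Final: R1 = 96

96


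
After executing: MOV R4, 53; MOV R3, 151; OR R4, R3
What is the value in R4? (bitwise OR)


Register state trace:
  MOV R4, 53  → R4 = 53 (0b00110101)
  MOV R3, 151  → R3 = 151 (0b10010111)
  OR R4, R3   → R4 = 53 OR 151 = 183 (0b10110111)
Final: R4 = 183

183


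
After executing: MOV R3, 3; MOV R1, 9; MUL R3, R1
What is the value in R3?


Register state trace:
  MOV R3, 3  → R3 = 3
  MOV R1, 9  → R1 = 9
  MUL R3, R1  → R3 = 3 * 9 = 27
Final: R3 = 27

27


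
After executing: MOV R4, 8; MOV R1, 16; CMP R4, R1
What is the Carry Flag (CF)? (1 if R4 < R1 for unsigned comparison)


Register state trace:
  MOV R4, 8  → R4 = 8
  MOV R1, 16  → R1 = 16
  CMP R4, R1  → unsigned 8 - 16: borrow occurs
  8 < 16, so CF = 1
CF = 1

1


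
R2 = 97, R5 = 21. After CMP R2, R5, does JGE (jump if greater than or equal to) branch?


Trace:
  R2 = 97, R5 = 21
  CMP R2, R5  → compares 97 vs 21
  JGE checks: is 97 greater than or equal to 21?
  97 > 21, so condition is true
Branch taken: Yes

Yes


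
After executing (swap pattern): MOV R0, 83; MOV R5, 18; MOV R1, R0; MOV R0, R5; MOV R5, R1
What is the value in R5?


Register state trace (swap pattern):
  MOV R0, 83  → R0 = 83
  MOV R5, 18  → R5 = 18
  MOV R1, R0  → R1 = 83  (save R0)
  MOV R0, R5  → R0 = 18  (R0 gets R5's value)
  MOV R5, R1  → R5 = 83  (R5 gets saved value)
Final: R5 = 83

83


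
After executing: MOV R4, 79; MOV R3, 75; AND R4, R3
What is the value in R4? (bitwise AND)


Register state trace:
  MOV R4, 79  → R4 = 79 (0b01001111)
  MOV R3, 75  → R3 = 75 (0b01001011)
  AND R4, R3  → R4 = 79 AND 75 = 75 (0b01001011)
Final: R4 = 75

75


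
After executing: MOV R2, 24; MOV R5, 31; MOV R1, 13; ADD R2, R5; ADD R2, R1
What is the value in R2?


Register state trace:
  MOV R2, 24  → R2 = 24
  MOV R5, 31  → R5 = 31
  MOV R1, 13  → R1 = 13
  ADD R2, R5  → R2 = 24 + 31 = 55
  ADD R2, R1  → R2 = 55 + 13 = 68
Final: R2 = 68

68


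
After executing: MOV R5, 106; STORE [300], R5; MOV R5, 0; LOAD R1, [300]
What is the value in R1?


Register and memory trace:
  MOV R5, 106  → R5 = 106
  STORE [300], R5  → mem[300] = 106
  MOV R5, 0  → R5 = 0
  LOAD R1, [300]  → R1 = mem[300] = 106
Final: R1 = 106

106


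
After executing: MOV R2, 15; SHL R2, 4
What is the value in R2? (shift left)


Register state trace:
  MOV R2, 15  → R2 = 15
  SHL R2, 4  → R2 = 15 << 4 = 15 * 2^4 = 240
Final: R2 = 240

240


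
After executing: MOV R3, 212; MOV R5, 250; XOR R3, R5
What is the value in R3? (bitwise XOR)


Register state trace:
  MOV R3, 212  → R3 = 212 (0b11010100)
  MOV R5, 250  → R5 = 250 (0b11111010)
  XOR R3, R5  → R3 = 212 XOR 250 = 46 (0b00101110)
Final: R3 = 46

46


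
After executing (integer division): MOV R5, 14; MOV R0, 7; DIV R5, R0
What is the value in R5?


Register state trace:
  MOV R5, 14  → R5 = 14
  MOV R0, 7  → R0 = 7
  DIV R5, R0  → R5 = 14 // 7 = 2
Final: R5 = 2

2


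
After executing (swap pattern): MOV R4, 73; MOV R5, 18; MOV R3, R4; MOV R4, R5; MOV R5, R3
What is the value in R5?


Register state trace (swap pattern):
  MOV R4, 73  → R4 = 73
  MOV R5, 18  → R5 = 18
  MOV R3, R4  → R3 = 73  (save R4)
  MOV R4, R5  → R4 = 18  (R4 gets R5's value)
  MOV R5, R3  → R5 = 73  (R5 gets saved value)
Final: R5 = 73

73


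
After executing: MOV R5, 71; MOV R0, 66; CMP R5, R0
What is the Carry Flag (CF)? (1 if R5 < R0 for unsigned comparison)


Register state trace:
  MOV R5, 71  → R5 = 71
  MOV R0, 66  → R0 = 66
  CMP R5, R0  → unsigned 71 - 66: no borrow
  71 >= 66, so CF = 0
CF = 0

0


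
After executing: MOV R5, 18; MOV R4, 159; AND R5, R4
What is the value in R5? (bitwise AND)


Register state trace:
  MOV R5, 18  → R5 = 18 (0b00010010)
  MOV R4, 159  → R4 = 159 (0b10011111)
  AND R5, R4  → R5 = 18 AND 159 = 18 (0b00010010)
Final: R5 = 18

18


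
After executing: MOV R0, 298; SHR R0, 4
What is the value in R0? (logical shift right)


Register state trace:
  MOV R0, 298  → R0 = 298
  SHR R0, 4  → R0 = 298 >> 4 = 298 // 2^4 = 18
Final: R0 = 18

18


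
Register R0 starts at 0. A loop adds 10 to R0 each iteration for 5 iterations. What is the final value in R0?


Starting value: R0 = 0
  Iter 1: R0 = 0 + 10 = 10
  Iter 2: R0 = 10 + 10 = 20
  Iter 3: R0 = 20 + 10 = 30
  Iter 4: R0 = 30 + 10 = 40
  Iter 5: R0 = 40 + 10 = 50
Final: R0 = 50

50


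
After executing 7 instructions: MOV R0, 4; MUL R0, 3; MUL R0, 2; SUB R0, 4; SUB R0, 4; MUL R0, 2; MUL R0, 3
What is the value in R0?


Register state trace:
  MOV R0, 4  → R0 = 4
  MUL R0, 3  → R0 = 4 * 3 = 12
  MUL R0, 2  → R0 = 12 * 2 = 24
  SUB R0, 4  → R0 = 24 - 4 = 20
  SUB R0, 4  → R0 = 20 - 4 = 16
  MUL R0, 2  → R0 = 16 * 2 = 32
  MUL R0, 3  → R0 = 32 * 3 = 96
Final: R0 = 96

96


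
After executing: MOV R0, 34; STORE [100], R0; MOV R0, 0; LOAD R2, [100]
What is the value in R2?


Register and memory trace:
  MOV R0, 34  → R0 = 34
  STORE [100], R0  → mem[100] = 34
  MOV R0, 0  → R0 = 0
  LOAD R2, [100]  → R2 = mem[100] = 34
Final: R2 = 34

34


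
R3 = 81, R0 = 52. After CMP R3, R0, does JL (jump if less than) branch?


Trace:
  R3 = 81, R0 = 52
  CMP R3, R0  → compares 81 vs 52
  JL checks: is 81 less than 52?
  81 > 52, so condition is false
Branch taken: No

No


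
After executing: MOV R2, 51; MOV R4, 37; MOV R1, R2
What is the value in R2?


Register state trace:
  MOV R2, 51  → R2 = 51
  MOV R4, 37  → R4 = 37
  MOV R1, R2  → R1 = 51
Final: R2 = 51

51


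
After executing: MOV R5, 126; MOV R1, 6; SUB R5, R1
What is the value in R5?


Register state trace:
  MOV R5, 126  → R5 = 126
  MOV R1, 6  → R1 = 6
  SUB R5, R1  → R5 = 126 - 6 = 120
Final: R5 = 120

120


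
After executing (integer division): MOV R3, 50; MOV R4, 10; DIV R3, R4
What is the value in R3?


Register state trace:
  MOV R3, 50  → R3 = 50
  MOV R4, 10  → R4 = 10
  DIV R3, R4  → R3 = 50 // 10 = 5
Final: R3 = 5

5


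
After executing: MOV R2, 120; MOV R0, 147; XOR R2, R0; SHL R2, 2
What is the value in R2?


Register state trace:
  MOV R2, 120  → R2 = 120 (0b01111000)
  MOV R0, 147  → R0 = 147 (0b10010011)
  XOR R2, R0  → R2 = 120 XOR 147 = 235 (0b11101011)
  SHL R2, 2  → R2 = 235 << 2 = 940
Final: R2 = 940

940


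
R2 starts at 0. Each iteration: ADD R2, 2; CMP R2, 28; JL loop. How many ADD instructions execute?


Loop trace (R2 starts at 0, target 28, step 2):
  ADD #1: R2 = 0 + 2 = 2  → 2 < 28, loop
  ADD #2: R2 = 2 + 2 = 4  → 4 < 28, loop
  ADD #3: R2 = 4 + 2 = 6  → 6 < 28, loop
  ADD #4: R2 = 6 + 2 = 8  → 8 < 28, loop
  ADD #5: R2 = 8 + 2 = 10  → 10 < 28, loop
  ADD #6: R2 = 10 + 2 = 12  → 12 < 28, loop
  ADD #7: R2 = 12 + 2 = 14  → 14 < 28, loop
  ADD #8: R2 = 14 + 2 = 16  → 16 < 28, loop
  ADD #9: R2 = 16 + 2 = 18  → 18 < 28, loop
  ADD #10: R2 = 18 + 2 = 20  → 20 < 28, loop
  ADD #11: R2 = 20 + 2 = 22  → 22 < 28, loop
  ADD #12: R2 = 22 + 2 = 24  → 24 < 28, loop
  ADD #13: R2 = 24 + 2 = 26  → 26 < 28, loop
  ADD #14: R2 = 26 + 2 = 28  → 28 >= 28, exit
Total ADD instructions: 14

14


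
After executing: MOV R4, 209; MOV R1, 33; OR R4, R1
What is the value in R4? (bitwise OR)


Register state trace:
  MOV R4, 209  → R4 = 209 (0b11010001)
  MOV R1, 33  → R1 = 33 (0b00100001)
  OR R4, R1   → R4 = 209 OR 33 = 241 (0b11110001)
Final: R4 = 241

241


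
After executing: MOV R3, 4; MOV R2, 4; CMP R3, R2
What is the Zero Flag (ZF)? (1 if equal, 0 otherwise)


Register state trace:
  MOV R3, 4  → R3 = 4
  MOV R2, 4  → R2 = 4
  CMP R3, R2  → computes 4 - 4 = 0
  Result is zero, so values are equal
ZF = 1

1


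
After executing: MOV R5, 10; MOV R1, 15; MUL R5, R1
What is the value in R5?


Register state trace:
  MOV R5, 10  → R5 = 10
  MOV R1, 15  → R1 = 15
  MUL R5, R1  → R5 = 10 * 15 = 150
Final: R5 = 150

150


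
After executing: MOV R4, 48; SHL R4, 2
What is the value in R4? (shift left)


Register state trace:
  MOV R4, 48  → R4 = 48
  SHL R4, 2  → R4 = 48 << 2 = 48 * 2^2 = 192
Final: R4 = 192

192


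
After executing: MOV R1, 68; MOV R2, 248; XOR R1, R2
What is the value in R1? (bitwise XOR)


Register state trace:
  MOV R1, 68  → R1 = 68 (0b01000100)
  MOV R2, 248  → R2 = 248 (0b11111000)
  XOR R1, R2  → R1 = 68 XOR 248 = 188 (0b10111100)
Final: R1 = 188

188


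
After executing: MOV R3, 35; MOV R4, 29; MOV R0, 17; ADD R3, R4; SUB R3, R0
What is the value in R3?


Register state trace:
  MOV R3, 35  → R3 = 35
  MOV R4, 29  → R4 = 29
  MOV R0, 17  → R0 = 17
  ADD R3, R4  → R3 = 35 + 29 = 64
  SUB R3, R0  → R3 = 64 - 17 = 47
Final: R3 = 47

47


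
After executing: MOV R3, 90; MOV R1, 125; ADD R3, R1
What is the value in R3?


Register state trace:
  MOV R3, 90  → R3 = 90
  MOV R1, 125  → R1 = 125
  ADD R3, R1  → R3 = 90 + 125 = 215
Final: R3 = 215

215


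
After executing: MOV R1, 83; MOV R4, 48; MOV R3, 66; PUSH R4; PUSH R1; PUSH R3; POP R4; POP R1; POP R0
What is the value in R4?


Stack trace (top is rightmost):
  MOV R1, 83  → R1 = 83
  MOV R4, 48  → R4 = 48
  MOV R3, 66  → R3 = 66
  PUSH R4  → stack: [48]
  PUSH R1  → stack: [48, 83]
  PUSH R3  → stack: [48, 83, 66]
  POP R4  → R4 = 66, stack: [48, 83]
  POP R1  → R1 = 83, stack: [48]
  POP R0  → R0 = 48, stack: []
Final: R4 = 66

66


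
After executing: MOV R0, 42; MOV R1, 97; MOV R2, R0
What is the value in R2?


Register state trace:
  MOV R0, 42  → R0 = 42
  MOV R1, 97  → R1 = 97
  MOV R2, R0  → R2 = 42
Final: R2 = 42

42


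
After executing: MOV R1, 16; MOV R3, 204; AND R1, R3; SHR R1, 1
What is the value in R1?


Register state trace:
  MOV R1, 16  → R1 = 16 (0b00010000)
  MOV R3, 204  → R3 = 204 (0b11001100)
  AND R1, R3  → R1 = 16 AND 204 = 0 (0b00000000)
  SHR R1, 1  → R1 = 0 >> 1 = 0
Final: R1 = 0

0


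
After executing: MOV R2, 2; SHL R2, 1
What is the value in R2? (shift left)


Register state trace:
  MOV R2, 2  → R2 = 2
  SHL R2, 1  → R2 = 2 << 1 = 2 * 2^1 = 4
Final: R2 = 4

4


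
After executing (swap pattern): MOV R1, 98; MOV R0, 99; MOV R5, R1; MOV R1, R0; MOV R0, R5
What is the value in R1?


Register state trace (swap pattern):
  MOV R1, 98  → R1 = 98
  MOV R0, 99  → R0 = 99
  MOV R5, R1  → R5 = 98  (save R1)
  MOV R1, R0  → R1 = 99  (R1 gets R0's value)
  MOV R0, R5  → R0 = 98  (R0 gets saved value)
Final: R1 = 99

99


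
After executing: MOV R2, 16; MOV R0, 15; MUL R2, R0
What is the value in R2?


Register state trace:
  MOV R2, 16  → R2 = 16
  MOV R0, 15  → R0 = 15
  MUL R2, R0  → R2 = 16 * 15 = 240
Final: R2 = 240

240


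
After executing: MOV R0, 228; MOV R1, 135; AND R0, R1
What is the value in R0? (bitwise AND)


Register state trace:
  MOV R0, 228  → R0 = 228 (0b11100100)
  MOV R1, 135  → R1 = 135 (0b10000111)
  AND R0, R1  → R0 = 228 AND 135 = 132 (0b10000100)
Final: R0 = 132

132


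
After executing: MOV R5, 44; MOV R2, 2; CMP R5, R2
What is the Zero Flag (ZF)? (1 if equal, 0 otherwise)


Register state trace:
  MOV R5, 44  → R5 = 44
  MOV R2, 2  → R2 = 2
  CMP R5, R2  → computes 44 - 2 = 42
  Result is nonzero, so values are not equal
ZF = 0

0


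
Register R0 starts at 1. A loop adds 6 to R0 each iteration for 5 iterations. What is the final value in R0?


Starting value: R0 = 1
  Iter 1: R0 = 1 + 6 = 7
  Iter 2: R0 = 7 + 6 = 13
  Iter 3: R0 = 13 + 6 = 19
  Iter 4: R0 = 19 + 6 = 25
  Iter 5: R0 = 25 + 6 = 31
Final: R0 = 31

31


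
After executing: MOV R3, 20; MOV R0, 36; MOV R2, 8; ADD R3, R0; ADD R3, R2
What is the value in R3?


Register state trace:
  MOV R3, 20  → R3 = 20
  MOV R0, 36  → R0 = 36
  MOV R2, 8  → R2 = 8
  ADD R3, R0  → R3 = 20 + 36 = 56
  ADD R3, R2  → R3 = 56 + 8 = 64
Final: R3 = 64

64


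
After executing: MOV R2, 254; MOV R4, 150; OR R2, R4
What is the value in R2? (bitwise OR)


Register state trace:
  MOV R2, 254  → R2 = 254 (0b11111110)
  MOV R4, 150  → R4 = 150 (0b10010110)
  OR R2, R4   → R2 = 254 OR 150 = 254 (0b11111110)
Final: R2 = 254

254


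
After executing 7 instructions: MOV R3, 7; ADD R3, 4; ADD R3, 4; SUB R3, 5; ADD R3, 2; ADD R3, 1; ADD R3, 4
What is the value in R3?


Register state trace:
  MOV R3, 7  → R3 = 7
  ADD R3, 4  → R3 = 7 + 4 = 11
  ADD R3, 4  → R3 = 11 + 4 = 15
  SUB R3, 5  → R3 = 15 - 5 = 10
  ADD R3, 2  → R3 = 10 + 2 = 12
  ADD R3, 1  → R3 = 12 + 1 = 13
  ADD R3, 4  → R3 = 13 + 4 = 17
Final: R3 = 17

17


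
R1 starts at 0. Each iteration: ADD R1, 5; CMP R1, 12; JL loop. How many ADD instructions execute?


Loop trace (R1 starts at 0, target 12, step 5):
  ADD #1: R1 = 0 + 5 = 5  → 5 < 12, loop
  ADD #2: R1 = 5 + 5 = 10  → 10 < 12, loop
  ADD #3: R1 = 10 + 5 = 15  → 15 >= 12, exit
Total ADD instructions: 3

3


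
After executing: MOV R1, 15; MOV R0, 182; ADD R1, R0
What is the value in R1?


Register state trace:
  MOV R1, 15  → R1 = 15
  MOV R0, 182  → R0 = 182
  ADD R1, R0  → R1 = 15 + 182 = 197
Final: R1 = 197

197


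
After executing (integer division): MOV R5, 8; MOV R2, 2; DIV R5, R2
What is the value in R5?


Register state trace:
  MOV R5, 8  → R5 = 8
  MOV R2, 2  → R2 = 2
  DIV R5, R2  → R5 = 8 // 2 = 4
Final: R5 = 4

4


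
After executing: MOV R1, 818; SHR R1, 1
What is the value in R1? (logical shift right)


Register state trace:
  MOV R1, 818  → R1 = 818
  SHR R1, 1  → R1 = 818 >> 1 = 818 // 2^1 = 409
Final: R1 = 409

409


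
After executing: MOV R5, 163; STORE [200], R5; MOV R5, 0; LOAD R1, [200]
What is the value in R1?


Register and memory trace:
  MOV R5, 163  → R5 = 163
  STORE [200], R5  → mem[200] = 163
  MOV R5, 0  → R5 = 0
  LOAD R1, [200]  → R1 = mem[200] = 163
Final: R1 = 163

163


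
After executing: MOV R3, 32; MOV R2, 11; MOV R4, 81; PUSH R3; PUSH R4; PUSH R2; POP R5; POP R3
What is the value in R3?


Stack trace (top is rightmost):
  MOV R3, 32  → R3 = 32
  MOV R2, 11  → R2 = 11
  MOV R4, 81  → R4 = 81
  PUSH R3  → stack: [32]
  PUSH R4  → stack: [32, 81]
  PUSH R2  → stack: [32, 81, 11]
  POP R5  → R5 = 11, stack: [32, 81]
  POP R3  → R3 = 81, stack: [32]
Final: R3 = 81

81


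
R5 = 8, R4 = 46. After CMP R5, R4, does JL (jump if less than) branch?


Trace:
  R5 = 8, R4 = 46
  CMP R5, R4  → compares 8 vs 46
  JL checks: is 8 less than 46?
  8 < 46, so condition is true
Branch taken: Yes

Yes


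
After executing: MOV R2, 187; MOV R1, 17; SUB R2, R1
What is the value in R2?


Register state trace:
  MOV R2, 187  → R2 = 187
  MOV R1, 17  → R1 = 17
  SUB R2, R1  → R2 = 187 - 17 = 170
Final: R2 = 170

170


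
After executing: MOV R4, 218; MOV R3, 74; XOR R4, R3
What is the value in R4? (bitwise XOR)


Register state trace:
  MOV R4, 218  → R4 = 218 (0b11011010)
  MOV R3, 74  → R3 = 74 (0b01001010)
  XOR R4, R3  → R4 = 218 XOR 74 = 144 (0b10010000)
Final: R4 = 144

144


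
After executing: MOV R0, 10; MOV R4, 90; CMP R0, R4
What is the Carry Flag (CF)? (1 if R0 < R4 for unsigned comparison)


Register state trace:
  MOV R0, 10  → R0 = 10
  MOV R4, 90  → R4 = 90
  CMP R0, R4  → unsigned 10 - 90: borrow occurs
  10 < 90, so CF = 1
CF = 1

1


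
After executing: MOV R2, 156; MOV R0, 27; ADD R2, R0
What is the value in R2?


Register state trace:
  MOV R2, 156  → R2 = 156
  MOV R0, 27  → R0 = 27
  ADD R2, R0  → R2 = 156 + 27 = 183
Final: R2 = 183

183


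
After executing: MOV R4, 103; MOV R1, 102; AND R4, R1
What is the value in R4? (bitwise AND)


Register state trace:
  MOV R4, 103  → R4 = 103 (0b01100111)
  MOV R1, 102  → R1 = 102 (0b01100110)
  AND R4, R1  → R4 = 103 AND 102 = 102 (0b01100110)
Final: R4 = 102

102


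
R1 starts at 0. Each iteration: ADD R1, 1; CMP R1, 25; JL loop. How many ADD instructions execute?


Loop trace (R1 starts at 0, target 25, step 1):
  ADD #1: R1 = 0 + 1 = 1  → 1 < 25, loop
  ADD #2: R1 = 1 + 1 = 2  → 2 < 25, loop
  ADD #3: R1 = 2 + 1 = 3  → 3 < 25, loop
  ADD #4: R1 = 3 + 1 = 4  → 4 < 25, loop
  ADD #5: R1 = 4 + 1 = 5  → 5 < 25, loop
  ADD #6: R1 = 5 + 1 = 6  → 6 < 25, loop
  ADD #7: R1 = 6 + 1 = 7  → 7 < 25, loop
  ADD #8: R1 = 7 + 1 = 8  → 8 < 25, loop
  ADD #9: R1 = 8 + 1 = 9  → 9 < 25, loop
  ADD #10: R1 = 9 + 1 = 10  → 10 < 25, loop
  ADD #11: R1 = 10 + 1 = 11  → 11 < 25, loop
  ADD #12: R1 = 11 + 1 = 12  → 12 < 25, loop
  ADD #13: R1 = 12 + 1 = 13  → 13 < 25, loop
  ADD #14: R1 = 13 + 1 = 14  → 14 < 25, loop
  ADD #15: R1 = 14 + 1 = 15  → 15 < 25, loop
  ADD #16: R1 = 15 + 1 = 16  → 16 < 25, loop
  ADD #17: R1 = 16 + 1 = 17  → 17 < 25, loop
  ADD #18: R1 = 17 + 1 = 18  → 18 < 25, loop
  ADD #19: R1 = 18 + 1 = 19  → 19 < 25, loop
  ADD #20: R1 = 19 + 1 = 20  → 20 < 25, loop
  ADD #21: R1 = 20 + 1 = 21  → 21 < 25, loop
  ADD #22: R1 = 21 + 1 = 22  → 22 < 25, loop
  ADD #23: R1 = 22 + 1 = 23  → 23 < 25, loop
  ADD #24: R1 = 23 + 1 = 24  → 24 < 25, loop
  ADD #25: R1 = 24 + 1 = 25  → 25 >= 25, exit
Total ADD instructions: 25

25


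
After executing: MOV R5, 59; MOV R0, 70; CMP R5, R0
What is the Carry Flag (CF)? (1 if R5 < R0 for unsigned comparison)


Register state trace:
  MOV R5, 59  → R5 = 59
  MOV R0, 70  → R0 = 70
  CMP R5, R0  → unsigned 59 - 70: borrow occurs
  59 < 70, so CF = 1
CF = 1

1


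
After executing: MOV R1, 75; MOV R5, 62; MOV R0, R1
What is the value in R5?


Register state trace:
  MOV R1, 75  → R1 = 75
  MOV R5, 62  → R5 = 62
  MOV R0, R1  → R0 = 75
Final: R5 = 62

62


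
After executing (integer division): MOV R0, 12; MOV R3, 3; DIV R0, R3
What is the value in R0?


Register state trace:
  MOV R0, 12  → R0 = 12
  MOV R3, 3  → R3 = 3
  DIV R0, R3  → R0 = 12 // 3 = 4
Final: R0 = 4

4


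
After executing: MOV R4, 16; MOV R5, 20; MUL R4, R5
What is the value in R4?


Register state trace:
  MOV R4, 16  → R4 = 16
  MOV R5, 20  → R5 = 20
  MUL R4, R5  → R4 = 16 * 20 = 320
Final: R4 = 320

320


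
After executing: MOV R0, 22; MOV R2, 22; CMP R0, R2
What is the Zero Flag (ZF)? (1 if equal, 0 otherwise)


Register state trace:
  MOV R0, 22  → R0 = 22
  MOV R2, 22  → R2 = 22
  CMP R0, R2  → computes 22 - 22 = 0
  Result is zero, so values are equal
ZF = 1

1


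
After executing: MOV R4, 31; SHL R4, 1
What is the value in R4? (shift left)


Register state trace:
  MOV R4, 31  → R4 = 31
  SHL R4, 1  → R4 = 31 << 1 = 31 * 2^1 = 62
Final: R4 = 62

62


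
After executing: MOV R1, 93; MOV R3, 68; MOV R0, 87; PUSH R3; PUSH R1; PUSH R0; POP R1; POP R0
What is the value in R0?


Stack trace (top is rightmost):
  MOV R1, 93  → R1 = 93
  MOV R3, 68  → R3 = 68
  MOV R0, 87  → R0 = 87
  PUSH R3  → stack: [68]
  PUSH R1  → stack: [68, 93]
  PUSH R0  → stack: [68, 93, 87]
  POP R1  → R1 = 87, stack: [68, 93]
  POP R0  → R0 = 93, stack: [68]
Final: R0 = 93

93


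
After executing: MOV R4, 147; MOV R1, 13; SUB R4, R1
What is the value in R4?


Register state trace:
  MOV R4, 147  → R4 = 147
  MOV R1, 13  → R1 = 13
  SUB R4, R1  → R4 = 147 - 13 = 134
Final: R4 = 134

134


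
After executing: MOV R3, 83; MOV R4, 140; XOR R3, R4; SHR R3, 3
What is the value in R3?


Register state trace:
  MOV R3, 83  → R3 = 83 (0b01010011)
  MOV R4, 140  → R4 = 140 (0b10001100)
  XOR R3, R4  → R3 = 83 XOR 140 = 223 (0b11011111)
  SHR R3, 3  → R3 = 223 >> 3 = 27
Final: R3 = 27

27


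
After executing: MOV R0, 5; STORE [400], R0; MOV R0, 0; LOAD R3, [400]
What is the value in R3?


Register and memory trace:
  MOV R0, 5  → R0 = 5
  STORE [400], R0  → mem[400] = 5
  MOV R0, 0  → R0 = 0
  LOAD R3, [400]  → R3 = mem[400] = 5
Final: R3 = 5

5


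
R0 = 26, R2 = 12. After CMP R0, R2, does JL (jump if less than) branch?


Trace:
  R0 = 26, R2 = 12
  CMP R0, R2  → compares 26 vs 12
  JL checks: is 26 less than 12?
  26 > 12, so condition is false
Branch taken: No

No


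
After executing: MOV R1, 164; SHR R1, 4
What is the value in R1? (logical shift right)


Register state trace:
  MOV R1, 164  → R1 = 164
  SHR R1, 4  → R1 = 164 >> 4 = 164 // 2^4 = 10
Final: R1 = 10

10


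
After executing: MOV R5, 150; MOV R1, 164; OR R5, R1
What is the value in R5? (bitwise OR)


Register state trace:
  MOV R5, 150  → R5 = 150 (0b10010110)
  MOV R1, 164  → R1 = 164 (0b10100100)
  OR R5, R1   → R5 = 150 OR 164 = 182 (0b10110110)
Final: R5 = 182

182


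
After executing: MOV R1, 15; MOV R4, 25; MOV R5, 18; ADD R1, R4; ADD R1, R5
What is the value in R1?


Register state trace:
  MOV R1, 15  → R1 = 15
  MOV R4, 25  → R4 = 25
  MOV R5, 18  → R5 = 18
  ADD R1, R4  → R1 = 15 + 25 = 40
  ADD R1, R5  → R1 = 40 + 18 = 58
Final: R1 = 58

58


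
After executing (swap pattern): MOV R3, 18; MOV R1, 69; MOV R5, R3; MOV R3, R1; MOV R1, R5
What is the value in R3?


Register state trace (swap pattern):
  MOV R3, 18  → R3 = 18
  MOV R1, 69  → R1 = 69
  MOV R5, R3  → R5 = 18  (save R3)
  MOV R3, R1  → R3 = 69  (R3 gets R1's value)
  MOV R1, R5  → R1 = 18  (R1 gets saved value)
Final: R3 = 69

69


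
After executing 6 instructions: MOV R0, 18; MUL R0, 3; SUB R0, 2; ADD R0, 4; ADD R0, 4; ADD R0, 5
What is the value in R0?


Register state trace:
  MOV R0, 18  → R0 = 18
  MUL R0, 3  → R0 = 18 * 3 = 54
  SUB R0, 2  → R0 = 54 - 2 = 52
  ADD R0, 4  → R0 = 52 + 4 = 56
  ADD R0, 4  → R0 = 56 + 4 = 60
  ADD R0, 5  → R0 = 60 + 5 = 65
Final: R0 = 65

65


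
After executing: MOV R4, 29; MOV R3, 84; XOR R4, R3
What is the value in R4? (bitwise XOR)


Register state trace:
  MOV R4, 29  → R4 = 29 (0b00011101)
  MOV R3, 84  → R3 = 84 (0b01010100)
  XOR R4, R3  → R4 = 29 XOR 84 = 73 (0b01001001)
Final: R4 = 73

73


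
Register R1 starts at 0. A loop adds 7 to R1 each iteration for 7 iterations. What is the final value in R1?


Starting value: R1 = 0
  Iter 1: R1 = 0 + 7 = 7
  Iter 2: R1 = 7 + 7 = 14
  Iter 3: R1 = 14 + 7 = 21
  Iter 4: R1 = 21 + 7 = 28
  Iter 5: R1 = 28 + 7 = 35
  Iter 6: R1 = 35 + 7 = 42
  Iter 7: R1 = 42 + 7 = 49
Final: R1 = 49

49


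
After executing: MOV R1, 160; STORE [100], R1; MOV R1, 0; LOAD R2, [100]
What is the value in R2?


Register and memory trace:
  MOV R1, 160  → R1 = 160
  STORE [100], R1  → mem[100] = 160
  MOV R1, 0  → R1 = 0
  LOAD R2, [100]  → R2 = mem[100] = 160
Final: R2 = 160

160


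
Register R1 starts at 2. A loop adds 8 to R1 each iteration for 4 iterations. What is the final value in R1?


Starting value: R1 = 2
  Iter 1: R1 = 2 + 8 = 10
  Iter 2: R1 = 10 + 8 = 18
  Iter 3: R1 = 18 + 8 = 26
  Iter 4: R1 = 26 + 8 = 34
Final: R1 = 34

34


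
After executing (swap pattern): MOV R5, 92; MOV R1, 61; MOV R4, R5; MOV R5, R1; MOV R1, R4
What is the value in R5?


Register state trace (swap pattern):
  MOV R5, 92  → R5 = 92
  MOV R1, 61  → R1 = 61
  MOV R4, R5  → R4 = 92  (save R5)
  MOV R5, R1  → R5 = 61  (R5 gets R1's value)
  MOV R1, R4  → R1 = 92  (R1 gets saved value)
Final: R5 = 61

61


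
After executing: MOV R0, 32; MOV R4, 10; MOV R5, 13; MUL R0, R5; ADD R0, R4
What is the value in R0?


Register state trace:
  MOV R0, 32  → R0 = 32
  MOV R4, 10  → R4 = 10
  MOV R5, 13  → R5 = 13
  MUL R0, R5  → R0 = 32 * 13 = 416
  ADD R0, R4  → R0 = 416 + 10 = 426
Final: R0 = 426

426


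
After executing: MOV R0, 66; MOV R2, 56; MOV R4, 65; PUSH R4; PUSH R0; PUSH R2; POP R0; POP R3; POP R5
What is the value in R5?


Stack trace (top is rightmost):
  MOV R0, 66  → R0 = 66
  MOV R2, 56  → R2 = 56
  MOV R4, 65  → R4 = 65
  PUSH R4  → stack: [65]
  PUSH R0  → stack: [65, 66]
  PUSH R2  → stack: [65, 66, 56]
  POP R0  → R0 = 56, stack: [65, 66]
  POP R3  → R3 = 66, stack: [65]
  POP R5  → R5 = 65, stack: []
Final: R5 = 65

65
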